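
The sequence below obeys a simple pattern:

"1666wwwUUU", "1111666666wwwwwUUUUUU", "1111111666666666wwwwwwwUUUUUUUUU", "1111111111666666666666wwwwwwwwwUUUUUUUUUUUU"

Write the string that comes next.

Each string has the form 1^{3n-2} 6^{3n} w^{2n+1} U^{3n} (n = 1, 2, …).
For the next term, n = 5, so the run lengths are 13, 15, 11, 15.

1111111111111666666666666666wwwwwwwwwwwUUUUUUUUUUUUUUU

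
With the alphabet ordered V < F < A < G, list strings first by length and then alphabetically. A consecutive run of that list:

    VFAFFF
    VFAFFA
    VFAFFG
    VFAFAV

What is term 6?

VFAFAA

Stepping forward 2 times from VFAFAV: VFAFAV → VFAFAF, then the target.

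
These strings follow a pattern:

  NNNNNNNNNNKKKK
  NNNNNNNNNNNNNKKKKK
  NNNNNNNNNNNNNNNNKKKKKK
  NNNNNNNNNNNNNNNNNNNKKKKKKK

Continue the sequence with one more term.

NNNNNNNNNNNNNNNNNNNNNNKKKKKKKK

Term n consists of 3n+1 N's, followed by n+1 K's, where the shown terms are n = 3, 4, 5, 6.
At n = 7 the blocks have lengths 22, 8.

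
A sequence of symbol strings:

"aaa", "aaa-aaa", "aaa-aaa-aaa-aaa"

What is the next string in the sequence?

aaa-aaa-aaa-aaa-aaa-aaa-aaa-aaa

Every step duplicates the string with '-' between the halves.
So the next term is two copies of aaa-aaa-aaa-aaa with '-' between the halves.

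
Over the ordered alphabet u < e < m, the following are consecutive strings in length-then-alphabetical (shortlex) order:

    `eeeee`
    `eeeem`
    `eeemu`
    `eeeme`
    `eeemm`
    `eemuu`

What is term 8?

eemum

Advancing 2 positions from eemuu through eemuu → eemue reaches term 8.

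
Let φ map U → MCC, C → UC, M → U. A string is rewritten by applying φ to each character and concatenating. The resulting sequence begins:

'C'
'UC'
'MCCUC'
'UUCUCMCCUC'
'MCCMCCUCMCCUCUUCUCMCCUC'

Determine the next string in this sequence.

φ(MCCMCCUCMCCUCUUCUCMCCUC) expands symbol-by-symbol to U UC UC U UC UC MCC UC U UC UC MCC UC MCC MCC UC MCC UC U UC UC MCC UC; joining the 23 pieces gives the next term.

UUCUCUUCUCMCCUCUUCUCMCCUCMCCMCCUCMCCUCUUCUCMCCUC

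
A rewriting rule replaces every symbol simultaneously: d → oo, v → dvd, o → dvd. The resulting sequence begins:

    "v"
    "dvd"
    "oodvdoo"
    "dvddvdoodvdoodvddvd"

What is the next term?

oodvdoooodvdoodvddvdoodvdoodvddvdoodvdoooodvdoo

Replace each of the 19 characters of dvddvdoodvdoodvddvd in place — oo dvd oo oo dvd oo dvd dvd oo dvd oo dvd dvd oo dvd oo oo dvd oo — and concatenate.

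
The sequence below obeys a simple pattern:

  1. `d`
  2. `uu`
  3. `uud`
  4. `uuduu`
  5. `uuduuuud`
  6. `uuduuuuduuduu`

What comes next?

From term 3 onward, concatenate the last term with the second-to-last: uu·d = uud, uud·uu = uuduu, …
So term 7 is uuduuuuduuduu·uuduuuud.

uuduuuuduuduuuuduuuud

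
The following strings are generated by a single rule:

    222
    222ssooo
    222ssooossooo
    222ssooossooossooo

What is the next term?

The strings grow by a fixed suffix ssooo each time.
Applying this once more to 222ssooossooossooo:

222ssooossooossooossooo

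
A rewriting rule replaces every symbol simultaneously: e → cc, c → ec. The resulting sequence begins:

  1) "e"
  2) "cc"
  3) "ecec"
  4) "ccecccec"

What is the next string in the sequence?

Apply φ to ccecccec symbol by symbol: c→ec, c→ec, e→cc, c→ec, c→ec, c→ec, e→cc, c→ec; joined: ec ec cc ec ec ec cc ec.

ececccecececccec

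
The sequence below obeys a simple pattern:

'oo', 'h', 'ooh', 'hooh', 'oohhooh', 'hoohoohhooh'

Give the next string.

From term 3 onward, concatenate the second-to-last term with the last: oo·h = ooh, h·ooh = hooh, …
Continuing: oohhooh · hoohoohhooh gives term 7.

oohhoohhoohoohhooh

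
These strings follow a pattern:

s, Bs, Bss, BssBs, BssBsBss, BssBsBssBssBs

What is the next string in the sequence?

BssBsBssBssBsBssBsBss

Each term (from the third on) is the previous term followed by the one before it: term 3 = Bs·s = Bss.
The next term joins BssBsBssBssBs and BssBsBss.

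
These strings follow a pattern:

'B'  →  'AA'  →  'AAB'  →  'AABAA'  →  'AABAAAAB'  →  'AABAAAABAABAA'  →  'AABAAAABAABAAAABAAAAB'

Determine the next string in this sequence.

AABAAAABAABAAAABAAAABAABAAAABAABAA

From term 3 onward, concatenate the last term with the second-to-last: AA·B = AAB, AAB·AA = AABAA, …
The next term joins AABAAAABAABAAAABAAAAB and AABAAAABAABAA.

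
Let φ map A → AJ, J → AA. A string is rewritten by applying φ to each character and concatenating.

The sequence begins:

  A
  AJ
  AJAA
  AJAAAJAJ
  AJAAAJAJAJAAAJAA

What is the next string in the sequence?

φ(AJAAAJAJAJAAAJAA) expands symbol-by-symbol to AJ AA AJ AJ AJ AA AJ AA AJ AA AJ AJ AJ AA AJ AJ; joining the 16 pieces gives the next term.

AJAAAJAJAJAAAJAAAJAAAJAJAJAAAJAJ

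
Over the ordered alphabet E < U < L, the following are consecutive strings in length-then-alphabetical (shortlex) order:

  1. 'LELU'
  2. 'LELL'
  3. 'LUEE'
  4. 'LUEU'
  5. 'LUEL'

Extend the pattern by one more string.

Find the rightmost character of LUEL below L, bump it to the next letter, and reset everything to its right to E.

LUUE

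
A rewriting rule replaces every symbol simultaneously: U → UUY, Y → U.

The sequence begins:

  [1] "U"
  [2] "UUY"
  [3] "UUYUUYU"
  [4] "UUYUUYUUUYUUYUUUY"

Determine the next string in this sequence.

UUYUUYUUUYUUYUUUYUUYUUYUUUYUUYUUUYUUYUUYU

Applying the rule to each of the 17 symbols of UUYUUYUUUYUUYUUUY gives the pieces UUY UUY U UUY UUY U UUY UUY UUY U UUY UUY U UUY UUY UUY U, which concatenate to the answer.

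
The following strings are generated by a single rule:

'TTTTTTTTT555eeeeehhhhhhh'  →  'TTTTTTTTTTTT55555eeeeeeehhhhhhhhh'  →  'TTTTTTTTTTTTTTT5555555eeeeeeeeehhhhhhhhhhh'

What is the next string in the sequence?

Each string has the form T^{3n+3} 5^{2n-1} e^{2n+1} h^{2n+3}, where the shown terms are n = 2, 3, 4.
At n = 5 the blocks have lengths 18, 9, 11, 13.

TTTTTTTTTTTTTTTTTT555555555eeeeeeeeeeehhhhhhhhhhhhh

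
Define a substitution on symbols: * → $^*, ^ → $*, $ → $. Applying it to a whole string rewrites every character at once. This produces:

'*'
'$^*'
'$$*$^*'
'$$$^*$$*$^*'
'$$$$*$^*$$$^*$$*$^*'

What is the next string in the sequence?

Rewriting the 19 symbols of $$$$*$^*$$$^*$$*$^* one by one yields $ $ $ $ $^* $ $* $^* $ $ $ $* $^* $ $ $^* $ $* $^*; concatenated:

$$$$$^*$$*$^*$$$$*$^*$$$^*$$*$^*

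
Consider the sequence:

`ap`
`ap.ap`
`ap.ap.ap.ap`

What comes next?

s(k+1) = s(k)·.·s(k) — each term doubles the last with '.' between the halves.
Doubling ap.ap.ap.ap with '.' between the halves:

ap.ap.ap.ap.ap.ap.ap.ap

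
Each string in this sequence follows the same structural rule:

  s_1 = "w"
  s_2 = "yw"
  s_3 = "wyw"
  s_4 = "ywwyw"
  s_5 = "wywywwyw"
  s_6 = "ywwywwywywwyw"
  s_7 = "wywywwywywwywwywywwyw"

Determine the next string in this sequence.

From term 3 onward, concatenate the second-to-last term with the last: w·yw = wyw, yw·wyw = ywwyw, …
The next term joins ywwywwywywwyw and wywywwywywwywwywywwyw.

ywwywwywywwywwywywwywywwywwywywwyw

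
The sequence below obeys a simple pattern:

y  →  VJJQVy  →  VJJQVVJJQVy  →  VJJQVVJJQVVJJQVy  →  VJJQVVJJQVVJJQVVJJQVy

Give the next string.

The strings grow by a fixed prefix VJJQV each time.
So the next term is VJJQV·VJJQVVJJQVVJJQVVJJQVy.

VJJQVVJJQVVJJQVVJJQVVJJQVy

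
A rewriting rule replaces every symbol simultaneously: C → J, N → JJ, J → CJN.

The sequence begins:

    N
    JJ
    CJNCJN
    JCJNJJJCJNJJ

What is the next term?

CJNJCJNJJCJNCJNCJNJCJNJJCJNCJN

Rewriting each symbol of JCJNJJJCJNJJ: J→CJN, C→J, J→CJN, N→JJ, J→CJN, J→CJN, J→CJN, C→J, J→CJN, N→JJ, J→CJN, J→CJN, which concatenates to CJN J CJN JJ CJN CJN CJN J CJN JJ CJN CJN.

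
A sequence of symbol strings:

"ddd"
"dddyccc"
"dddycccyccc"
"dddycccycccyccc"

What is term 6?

Every step adds yccc to the end: s(k+1) = s(k)·yccc.
From dddycccycccyccc, 2 further steps: dddycccycccyccc → dddycccycccycccyccc → (answer).

dddycccycccycccycccyccc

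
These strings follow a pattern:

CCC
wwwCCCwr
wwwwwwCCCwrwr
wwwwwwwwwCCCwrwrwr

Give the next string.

wwwwwwwwwwwwCCCwrwrwrwr

Each term wraps the previous one in www on the left and wr on the right.
One more step from wwwwwwwwwCCCwrwrwr gives the answer.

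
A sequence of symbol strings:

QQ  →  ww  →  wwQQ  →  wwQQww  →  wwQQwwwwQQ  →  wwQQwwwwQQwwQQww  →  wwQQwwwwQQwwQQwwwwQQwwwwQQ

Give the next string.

wwQQwwwwQQwwQQwwwwQQwwwwQQwwQQwwwwQQwwQQww

From term 3 onward, concatenate the last term with the second-to-last: ww·QQ = wwQQ, wwQQ·ww = wwQQww, …
So term 8 is wwQQwwwwQQwwQQwwwwQQwwwwQQ·wwQQwwwwQQwwQQww.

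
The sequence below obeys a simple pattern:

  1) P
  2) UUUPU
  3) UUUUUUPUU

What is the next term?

s(k+1) = UUU·s(k)·U, so each term gains UUU as a prefix and U as a suffix.
So the next term is UUU·UUUUUUPUU·U.

UUUUUUUUUPUUU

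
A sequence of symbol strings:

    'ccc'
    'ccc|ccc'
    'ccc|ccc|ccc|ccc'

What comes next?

Each string is two copies of the previous one joined by '|'.
Doubling ccc|ccc|ccc|ccc with '|' between the halves:

ccc|ccc|ccc|ccc|ccc|ccc|ccc|ccc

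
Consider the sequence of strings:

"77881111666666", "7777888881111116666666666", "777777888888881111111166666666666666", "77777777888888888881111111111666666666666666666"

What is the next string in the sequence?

7777777777888888888888881111111111116666666666666666666666

Term n consists of 2n 7's, followed by 3n-1 8's, followed by 2n+2 1's, followed by 4n+2 6's (n = 1, 2, …).
At n = 5 the blocks have lengths 10, 14, 12, 22.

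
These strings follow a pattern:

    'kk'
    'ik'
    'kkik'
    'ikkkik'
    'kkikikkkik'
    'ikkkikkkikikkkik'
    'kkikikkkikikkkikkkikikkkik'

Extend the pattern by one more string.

Each term (from the third on) is the two preceding terms concatenated in order: term 3 = kk·ik = kkik.
So term 8 is ikkkikkkikikkkik·kkikikkkikikkkikkkikikkkik.

ikkkikkkikikkkikkkikikkkikikkkikkkikikkkik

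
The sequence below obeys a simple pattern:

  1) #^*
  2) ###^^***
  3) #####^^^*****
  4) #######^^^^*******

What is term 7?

The n-th term is 2n-1 #'s then n ^'s then 2n-1 *'s (n = 1, 2, …).
Setting n = 7 gives 13, 7, 13 characters in each block.

#############^^^^^^^*************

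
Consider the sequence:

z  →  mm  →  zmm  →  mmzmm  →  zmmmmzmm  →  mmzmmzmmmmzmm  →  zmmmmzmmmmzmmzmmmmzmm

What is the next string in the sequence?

From term 3 onward, concatenate the second-to-last term with the last: z·mm = zmm, mm·zmm = mmzmm, …
The next term joins mmzmmzmmmmzmm and zmmmmzmmmmzmmzmmmmzmm.

mmzmmzmmmmzmmzmmmmzmmmmzmmzmmmmzmm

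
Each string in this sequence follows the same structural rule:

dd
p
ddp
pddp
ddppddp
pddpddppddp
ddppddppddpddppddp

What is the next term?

Each term (from the third on) is the two preceding terms concatenated in order: term 3 = dd·p = ddp.
So term 8 is pddpddppddp·ddppddppddpddppddp.

pddpddppddpddppddppddpddppddp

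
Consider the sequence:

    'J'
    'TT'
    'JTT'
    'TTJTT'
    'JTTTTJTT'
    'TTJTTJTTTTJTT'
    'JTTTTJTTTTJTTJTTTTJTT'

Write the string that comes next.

TTJTTJTTTTJTTJTTTTJTTTTJTTJTTTTJTT

This is a Fibonacci-style word recurrence s(k) = s(k−2)·s(k−1): e.g. J·TT = JTT.
The next term joins TTJTTJTTTTJTT and JTTTTJTTTTJTTJTTTTJTT.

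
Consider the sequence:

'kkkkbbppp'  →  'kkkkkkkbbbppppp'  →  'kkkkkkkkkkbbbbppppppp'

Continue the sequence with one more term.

Each string has the form k^{3n+1} b^{n+1} p^{2n+1} (n = 1, 2, …).
At n = 4 the blocks have lengths 13, 5, 9.

kkkkkkkkkkkkkbbbbbppppppppp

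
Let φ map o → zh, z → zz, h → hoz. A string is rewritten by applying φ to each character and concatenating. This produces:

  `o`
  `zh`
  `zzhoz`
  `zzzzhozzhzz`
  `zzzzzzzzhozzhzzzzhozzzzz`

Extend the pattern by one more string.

Rewriting the 24 symbols of zzzzzzzzhozzhzzzzhozzzzz one by one yields zz zz zz zz zz zz zz zz hoz zh zz zz hoz zz zz zz zz hoz zh zz zz zz zz zz; concatenated:

zzzzzzzzzzzzzzzzhozzhzzzzhozzzzzzzzzhozzhzzzzzzzzzz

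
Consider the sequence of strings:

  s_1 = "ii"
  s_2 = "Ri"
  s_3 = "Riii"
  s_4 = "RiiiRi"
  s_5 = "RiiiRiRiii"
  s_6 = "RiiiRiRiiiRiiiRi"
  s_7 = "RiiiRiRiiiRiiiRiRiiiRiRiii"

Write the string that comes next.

RiiiRiRiiiRiiiRiRiiiRiRiiiRiiiRiRiiiRiiiRi

This is a Fibonacci-style word recurrence s(k) = s(k−1)·s(k−2): e.g. Ri·ii = Riii.
The next term joins RiiiRiRiiiRiiiRiRiiiRiRiii and RiiiRiRiiiRiiiRi.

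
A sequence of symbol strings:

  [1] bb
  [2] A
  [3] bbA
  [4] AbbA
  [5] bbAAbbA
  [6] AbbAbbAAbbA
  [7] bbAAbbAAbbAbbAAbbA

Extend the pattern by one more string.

Each term (from the third on) is the two preceding terms concatenated in order: term 3 = bb·A = bbA.
The next term joins AbbAbbAAbbA and bbAAbbAAbbAbbAAbbA.

AbbAbbAAbbAbbAAbbAAbbAbbAAbbA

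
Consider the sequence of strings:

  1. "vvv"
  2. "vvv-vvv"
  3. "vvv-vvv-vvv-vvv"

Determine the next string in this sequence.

vvv-vvv-vvv-vvv-vvv-vvv-vvv-vvv

Each string is two copies of the previous one joined by '-'.
So the next term is two copies of vvv-vvv-vvv-vvv with '-' between the halves.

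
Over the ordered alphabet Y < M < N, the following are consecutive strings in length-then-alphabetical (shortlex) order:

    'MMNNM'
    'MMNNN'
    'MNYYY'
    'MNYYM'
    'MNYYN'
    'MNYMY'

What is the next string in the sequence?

MNYMM

Treat MNYMY as a base-3 numeral over the given alphabet and add one, carrying through any trailing N's.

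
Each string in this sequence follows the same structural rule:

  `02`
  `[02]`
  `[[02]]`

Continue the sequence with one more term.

s(k+1) = [·s(k)·], so each term gains [ as a prefix and ] as a suffix.
Applying this once more to [[02]]:

[[[02]]]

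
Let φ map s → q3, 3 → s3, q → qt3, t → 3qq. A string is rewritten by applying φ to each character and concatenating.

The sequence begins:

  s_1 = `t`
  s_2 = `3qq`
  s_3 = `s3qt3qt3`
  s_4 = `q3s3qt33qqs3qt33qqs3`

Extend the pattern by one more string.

qt3s3q3s3qt33qqs3s3qt3qt3q3s3qt33qqs3s3qt3qt3q3s3

Replace each of the 20 characters of q3s3qt33qqs3qt33qqs3 in place — qt3 s3 q3 s3 qt3 3qq s3 s3 qt3 qt3 q3 s3 qt3 3qq s3 s3 qt3 qt3 q3 s3 — and concatenate.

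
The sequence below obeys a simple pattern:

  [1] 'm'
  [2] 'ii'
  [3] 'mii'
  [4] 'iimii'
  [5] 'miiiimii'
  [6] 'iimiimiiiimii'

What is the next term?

Each term (from the third on) is the two preceding terms concatenated in order: term 3 = m·ii = mii.
So term 7 is miiiimii·iimiimiiiimii.

miiiimiiiimiimiiiimii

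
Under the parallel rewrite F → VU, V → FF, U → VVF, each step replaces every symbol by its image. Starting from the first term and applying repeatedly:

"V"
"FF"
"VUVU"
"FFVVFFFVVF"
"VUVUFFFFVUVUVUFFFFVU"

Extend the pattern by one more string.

FFVVFFFVVFVUVUVUVUFFVVFFFVVFFFVVFVUVUVUVUFFVVF

Replace each of the 20 characters of VUVUFFFFVUVUVUFFFFVU in place — FF VVF FF VVF VU VU VU VU FF VVF FF VVF FF VVF VU VU VU VU FF VVF — and concatenate.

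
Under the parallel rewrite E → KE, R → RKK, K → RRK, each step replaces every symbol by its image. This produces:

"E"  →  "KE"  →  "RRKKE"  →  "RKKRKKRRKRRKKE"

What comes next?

RKKRRKRRKRKKRRKRRKRKKRKKRRKRKKRKKRRKRRKKE

φ(RKKRKKRRKRRKKE) expands symbol-by-symbol to RKK RRK RRK RKK RRK RRK RKK RKK RRK RKK RKK RRK RRK KE; joining the 14 pieces gives the next term.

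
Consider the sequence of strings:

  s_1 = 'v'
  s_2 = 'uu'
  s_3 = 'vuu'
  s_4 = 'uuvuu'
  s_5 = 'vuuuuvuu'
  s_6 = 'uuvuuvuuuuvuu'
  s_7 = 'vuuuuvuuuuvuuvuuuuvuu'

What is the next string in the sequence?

From term 3 onward, concatenate the second-to-last term with the last: v·uu = vuu, uu·vuu = uuvuu, …
The next term joins uuvuuvuuuuvuu and vuuuuvuuuuvuuvuuuuvuu.

uuvuuvuuuuvuuvuuuuvuuuuvuuvuuuuvuu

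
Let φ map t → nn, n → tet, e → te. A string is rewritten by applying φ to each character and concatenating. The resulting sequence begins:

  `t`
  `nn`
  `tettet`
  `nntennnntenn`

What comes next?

Apply φ to nntennnntenn symbol by symbol: n→tet, n→tet, t→nn, e→te, n→tet, n→tet, n→tet, n→tet, t→nn, e→te, n→tet, n→tet; joined: tet tet nn te tet tet tet tet nn te tet tet.

tettetnntetettettettetnntetettet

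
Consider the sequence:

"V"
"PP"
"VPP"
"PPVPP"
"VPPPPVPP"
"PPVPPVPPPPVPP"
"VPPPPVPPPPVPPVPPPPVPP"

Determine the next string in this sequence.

PPVPPVPPPPVPPVPPPPVPPPPVPPVPPPPVPP

This is a Fibonacci-style word recurrence s(k) = s(k−2)·s(k−1): e.g. V·PP = VPP.
So term 8 is PPVPPVPPPPVPP·VPPPPVPPPPVPPVPPPPVPP.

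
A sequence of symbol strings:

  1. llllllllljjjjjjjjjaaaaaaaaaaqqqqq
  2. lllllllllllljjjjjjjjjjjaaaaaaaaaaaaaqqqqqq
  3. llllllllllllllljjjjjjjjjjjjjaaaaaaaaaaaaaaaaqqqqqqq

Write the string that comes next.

lllllllllllllllllljjjjjjjjjjjjjjjaaaaaaaaaaaaaaaaaaaqqqqqqqq

Each string has the form l^{3n} j^{2n+3} a^{3n+1} q^{n+2}, where the shown terms are n = 3, 4, 5.
Setting n = 6 gives 18, 15, 19, 8 characters in each block.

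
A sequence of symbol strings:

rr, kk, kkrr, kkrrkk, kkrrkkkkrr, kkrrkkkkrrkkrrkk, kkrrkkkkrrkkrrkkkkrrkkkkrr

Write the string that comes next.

This is a Fibonacci-style word recurrence s(k) = s(k−1)·s(k−2): e.g. kk·rr = kkrr.
So term 8 is kkrrkkkkrrkkrrkkkkrrkkkkrr·kkrrkkkkrrkkrrkk.

kkrrkkkkrrkkrrkkkkrrkkkkrrkkrrkkkkrrkkrrkk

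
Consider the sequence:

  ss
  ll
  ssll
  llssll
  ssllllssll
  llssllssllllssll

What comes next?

Each term (from the third on) is the two preceding terms concatenated in order: term 3 = ss·ll = ssll.
The next term joins ssllllssll and llssllssllllssll.

ssllllssllllssllssllllssll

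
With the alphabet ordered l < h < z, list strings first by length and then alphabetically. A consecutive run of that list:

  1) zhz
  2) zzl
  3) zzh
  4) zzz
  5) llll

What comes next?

Find the rightmost character of llll below z, bump it to the next letter, and reset everything to its right to l.

lllh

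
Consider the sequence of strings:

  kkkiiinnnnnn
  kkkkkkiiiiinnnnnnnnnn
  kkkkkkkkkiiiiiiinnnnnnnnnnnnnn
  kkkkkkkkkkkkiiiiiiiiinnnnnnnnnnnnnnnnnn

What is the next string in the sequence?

kkkkkkkkkkkkkkkiiiiiiiiiiinnnnnnnnnnnnnnnnnnnnnn

The n-th term is 3n k's then 2n+1 i's then 4n+2 n's (n = 1, 2, …).
For the next term, n = 5, so the run lengths are 15, 11, 22.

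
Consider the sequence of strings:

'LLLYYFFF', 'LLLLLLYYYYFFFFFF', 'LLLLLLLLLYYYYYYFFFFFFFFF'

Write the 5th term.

The n-th term is 3n L's then 2n Y's then 3n F's (n = 1, 2, …).
For term 5, n = 5, so the run lengths are 15, 10, 15.

LLLLLLLLLLLLLLLYYYYYYYYYYFFFFFFFFFFFFFFF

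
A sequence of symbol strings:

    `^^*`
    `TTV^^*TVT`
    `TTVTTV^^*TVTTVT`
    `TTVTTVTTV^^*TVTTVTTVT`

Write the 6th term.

TTVTTVTTVTTVTTV^^*TVTTVTTVTTVTTVT

Every step adds TTV to the front and TVT to the end of the previous string.
From TTVTTVTTV^^*TVTTVTTVT, 2 further steps: TTVTTVTTV^^*TVTTVTTVT → TTVTTVTTVTTV^^*TVTTVTTVTTVT → (answer).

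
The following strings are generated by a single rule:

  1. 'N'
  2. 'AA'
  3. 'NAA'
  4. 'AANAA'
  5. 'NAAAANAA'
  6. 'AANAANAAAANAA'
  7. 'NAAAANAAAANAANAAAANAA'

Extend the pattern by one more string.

This is a Fibonacci-style word recurrence s(k) = s(k−2)·s(k−1): e.g. N·AA = NAA.
So term 8 is AANAANAAAANAA·NAAAANAAAANAANAAAANAA.

AANAANAAAANAANAAAANAAAANAANAAAANAA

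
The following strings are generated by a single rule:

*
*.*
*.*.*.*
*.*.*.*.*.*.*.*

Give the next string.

Each string is two copies of the previous one joined by '.'.
One more doubling of *.*.*.*.*.*.*.* gives the answer.

*.*.*.*.*.*.*.*.*.*.*.*.*.*.*.*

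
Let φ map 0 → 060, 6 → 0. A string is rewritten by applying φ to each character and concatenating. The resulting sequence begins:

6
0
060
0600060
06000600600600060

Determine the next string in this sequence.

06000600600600060060006006000600600600060

Replace each of the 17 characters of 06000600600600060 in place — 060 0 060 060 060 0 060 060 0 060 060 0 060 060 060 0 060 — and concatenate.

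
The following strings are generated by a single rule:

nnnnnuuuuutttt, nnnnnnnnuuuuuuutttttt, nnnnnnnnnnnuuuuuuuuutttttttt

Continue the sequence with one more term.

nnnnnnnnnnnnnnuuuuuuuuuuutttttttttt

Term n consists of 3n-1 n's, followed by 2n+1 u's, followed by 2n t's, where the shown terms are n = 2, 3, 4.
At n = 5 the blocks have lengths 14, 11, 10.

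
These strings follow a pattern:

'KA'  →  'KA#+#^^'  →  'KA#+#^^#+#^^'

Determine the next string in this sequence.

Each term is the previous one with #+#^^ appended.
So the next term is KA#+#^^#+#^^·#+#^^.

KA#+#^^#+#^^#+#^^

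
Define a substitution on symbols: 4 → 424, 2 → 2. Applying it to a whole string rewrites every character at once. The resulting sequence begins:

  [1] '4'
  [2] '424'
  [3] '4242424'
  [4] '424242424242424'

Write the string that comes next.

4242424242424242424242424242424

φ(424242424242424) expands symbol-by-symbol to 424 2 424 2 424 2 424 2 424 2 424 2 424 2 424; joining the 15 pieces gives the next term.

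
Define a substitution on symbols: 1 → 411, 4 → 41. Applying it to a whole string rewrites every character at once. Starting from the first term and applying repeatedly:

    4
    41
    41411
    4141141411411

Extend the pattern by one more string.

Rewriting the 13 symbols of 4141141411411 one by one yields 41 411 41 411 411 41 411 41 411 411 41 411 411; concatenated:

4141141411411414114141141141411411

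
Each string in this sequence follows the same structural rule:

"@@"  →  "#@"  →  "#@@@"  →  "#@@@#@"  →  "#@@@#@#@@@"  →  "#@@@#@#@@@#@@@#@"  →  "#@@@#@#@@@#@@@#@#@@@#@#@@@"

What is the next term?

This is a Fibonacci-style word recurrence s(k) = s(k−1)·s(k−2): e.g. #@·@@ = #@@@.
The next term joins #@@@#@#@@@#@@@#@#@@@#@#@@@ and #@@@#@#@@@#@@@#@.

#@@@#@#@@@#@@@#@#@@@#@#@@@#@@@#@#@@@#@@@#@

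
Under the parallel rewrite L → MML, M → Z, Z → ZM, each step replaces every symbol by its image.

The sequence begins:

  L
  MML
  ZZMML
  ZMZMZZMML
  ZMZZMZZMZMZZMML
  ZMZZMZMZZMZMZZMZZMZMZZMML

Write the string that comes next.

ZMZZMZMZZMZZMZMZZMZZMZMZZMZMZZMZZMZMZZMML

φ(ZMZZMZMZZMZMZZMZZMZMZZMML) expands symbol-by-symbol to ZM Z ZM ZM Z ZM Z ZM ZM Z ZM Z ZM ZM Z ZM ZM Z ZM Z ZM ZM Z Z MML; joining the 25 pieces gives the next term.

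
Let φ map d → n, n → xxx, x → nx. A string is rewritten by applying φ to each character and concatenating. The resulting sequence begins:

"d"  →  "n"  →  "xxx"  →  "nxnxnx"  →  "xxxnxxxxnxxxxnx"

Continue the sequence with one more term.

φ(xxxnxxxxnxxxxnx) expands symbol-by-symbol to nx nx nx xxx nx nx nx nx xxx nx nx nx nx xxx nx; joining the 15 pieces gives the next term.

nxnxnxxxxnxnxnxnxxxxnxnxnxnxxxxnx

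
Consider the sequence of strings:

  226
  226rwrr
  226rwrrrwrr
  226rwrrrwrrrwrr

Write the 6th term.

The strings grow by a fixed suffix rwrr each time.
From 226rwrrrwrrrwrr, 2 further steps: 226rwrrrwrrrwrr → 226rwrrrwrrrwrrrwrr → (answer).

226rwrrrwrrrwrrrwrrrwrr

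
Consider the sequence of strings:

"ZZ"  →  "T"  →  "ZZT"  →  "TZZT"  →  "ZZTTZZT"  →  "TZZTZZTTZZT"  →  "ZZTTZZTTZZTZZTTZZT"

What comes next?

TZZTZZTTZZTZZTTZZTTZZTZZTTZZT

This is a Fibonacci-style word recurrence s(k) = s(k−2)·s(k−1): e.g. ZZ·T = ZZT.
So term 8 is TZZTZZTTZZT·ZZTTZZTTZZTZZTTZZT.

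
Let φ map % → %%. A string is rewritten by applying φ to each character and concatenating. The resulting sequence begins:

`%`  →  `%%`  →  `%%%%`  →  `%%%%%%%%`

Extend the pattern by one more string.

Rewriting each symbol of %%%%%%%%: %→%%, %→%%, %→%%, %→%%, %→%%, %→%%, %→%%, %→%%, which concatenates to %% %% %% %% %% %% %% %%.

%%%%%%%%%%%%%%%%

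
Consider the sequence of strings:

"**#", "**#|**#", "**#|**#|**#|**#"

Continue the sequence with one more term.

Each string is two copies of the previous one joined by '|'.
One more doubling of **#|**#|**#|**# gives the answer.

**#|**#|**#|**#|**#|**#|**#|**#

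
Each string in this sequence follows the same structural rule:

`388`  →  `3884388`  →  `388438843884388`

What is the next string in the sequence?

s(k+1) = s(k)·4·s(k) — each term doubles the last with '4' between the halves.
One more doubling of 388438843884388 gives the answer.

3884388438843884388438843884388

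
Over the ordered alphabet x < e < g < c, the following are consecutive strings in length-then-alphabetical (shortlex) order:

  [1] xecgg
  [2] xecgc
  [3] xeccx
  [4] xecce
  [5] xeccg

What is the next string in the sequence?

Find the rightmost character of xeccg below c, bump it to the next letter, and reset everything to its right to x.

xeccc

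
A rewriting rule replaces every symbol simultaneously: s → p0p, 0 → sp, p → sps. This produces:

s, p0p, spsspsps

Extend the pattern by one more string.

Apply φ to spsspsps symbol by symbol: s→p0p, p→sps, s→p0p, s→p0p, p→sps, s→p0p, p→sps, s→p0p; joined: p0p sps p0p p0p sps p0p sps p0p.

p0pspsp0pp0pspsp0pspsp0p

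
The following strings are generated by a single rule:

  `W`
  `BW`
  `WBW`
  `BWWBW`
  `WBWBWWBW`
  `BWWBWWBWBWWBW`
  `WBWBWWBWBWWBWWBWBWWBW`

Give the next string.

BWWBWWBWBWWBWWBWBWWBWBWWBWWBWBWWBW

Each term (from the third on) is the two preceding terms concatenated in order: term 3 = W·BW = WBW.
So term 8 is BWWBWWBWBWWBW·WBWBWWBWBWWBWWBWBWWBW.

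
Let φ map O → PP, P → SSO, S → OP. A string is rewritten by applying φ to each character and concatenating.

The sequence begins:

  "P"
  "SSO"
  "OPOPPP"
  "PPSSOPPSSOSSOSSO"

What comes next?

SSOSSOOPOPPPSSOSSOOPOPPPOPOPPPOPOPPP

φ(PPSSOPPSSOSSOSSO) expands symbol-by-symbol to SSO SSO OP OP PP SSO SSO OP OP PP OP OP PP OP OP PP; joining the 16 pieces gives the next term.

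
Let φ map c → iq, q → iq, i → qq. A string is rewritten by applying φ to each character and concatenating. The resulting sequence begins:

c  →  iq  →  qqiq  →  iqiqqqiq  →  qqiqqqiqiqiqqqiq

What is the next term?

φ(qqiqqqiqiqiqqqiq) expands symbol-by-symbol to iq iq qq iq iq iq qq iq qq iq qq iq iq iq qq iq; joining the 16 pieces gives the next term.

iqiqqqiqiqiqqqiqqqiqqqiqiqiqqqiq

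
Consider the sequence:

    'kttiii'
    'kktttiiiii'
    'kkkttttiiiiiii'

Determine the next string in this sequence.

kkkktttttiiiiiiiii

Reading off run lengths: k runs 1, 2, 3; t runs 2, 3, 4; i runs 3, 5, 7 — each is linear in n, where the shown terms are n = 2, 3, 4.
At n = 5 the blocks have lengths 4, 5, 9.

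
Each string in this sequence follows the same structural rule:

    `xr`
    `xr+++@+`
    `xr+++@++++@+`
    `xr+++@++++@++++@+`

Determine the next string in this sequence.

Every step adds +++@+ to the end: s(k+1) = s(k)·+++@+.
So the next term is xr+++@++++@++++@+·+++@+.

xr+++@++++@++++@++++@+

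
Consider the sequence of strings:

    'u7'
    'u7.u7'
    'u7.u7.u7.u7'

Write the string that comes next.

u7.u7.u7.u7.u7.u7.u7.u7

s(k+1) = s(k)·.·s(k) — each term doubles the last with '.' between the halves.
So the next term is two copies of u7.u7.u7.u7 with '.' between the halves.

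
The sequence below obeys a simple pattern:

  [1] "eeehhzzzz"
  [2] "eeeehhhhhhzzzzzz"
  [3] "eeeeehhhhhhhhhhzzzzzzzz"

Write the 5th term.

Reading off run lengths: e runs 3, 4, 5; h runs 2, 6, 10; z runs 4, 6, 8 — each is linear in n (n = 1, 2, …).
Setting n = 5 gives 7, 18, 12 characters in each block.

eeeeeeehhhhhhhhhhhhhhhhhhzzzzzzzzzzzz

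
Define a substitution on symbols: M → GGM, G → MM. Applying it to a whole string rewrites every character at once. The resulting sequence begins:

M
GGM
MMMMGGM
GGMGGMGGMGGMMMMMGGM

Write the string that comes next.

MMMMGGMMMMMGGMMMMMGGMMMMMGGMGGMGGMGGMGGMMMMMGGM

Replace each of the 19 characters of GGMGGMGGMGGMMMMMGGM in place — MM MM GGM MM MM GGM MM MM GGM MM MM GGM GGM GGM GGM GGM MM MM GGM — and concatenate.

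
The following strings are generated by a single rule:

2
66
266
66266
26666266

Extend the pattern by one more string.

This is a Fibonacci-style word recurrence s(k) = s(k−2)·s(k−1): e.g. 2·66 = 266.
The next term joins 66266 and 26666266.

6626626666266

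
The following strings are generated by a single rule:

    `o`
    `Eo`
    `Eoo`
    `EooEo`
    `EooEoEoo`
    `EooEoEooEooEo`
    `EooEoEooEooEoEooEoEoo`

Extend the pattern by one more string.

EooEoEooEooEoEooEoEooEooEoEooEooEo

From term 3 onward, concatenate the last term with the second-to-last: Eo·o = Eoo, Eoo·Eo = EooEo, …
Continuing: EooEoEooEooEoEooEoEoo · EooEoEooEooEo gives term 8.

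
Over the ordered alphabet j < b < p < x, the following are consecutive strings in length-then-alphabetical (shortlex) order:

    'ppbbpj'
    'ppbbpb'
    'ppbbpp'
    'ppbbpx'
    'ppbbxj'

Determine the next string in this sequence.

The successor of ppbbxj increments the rightmost position that isn't already x and resets every position after it to j.

ppbbxb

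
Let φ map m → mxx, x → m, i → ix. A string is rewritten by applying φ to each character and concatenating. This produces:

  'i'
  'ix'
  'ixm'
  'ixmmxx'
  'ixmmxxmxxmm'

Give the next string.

ixmmxxmxxmmmxxmmmxxmxx

Expanding ixmmxxmxxmm: i→ix, x→m, m→mxx, m→mxx, x→m, x→m, m→mxx, x→m, x→m, m→mxx, m→mxx. Concatenated: ix m mxx mxx m m mxx m m mxx mxx.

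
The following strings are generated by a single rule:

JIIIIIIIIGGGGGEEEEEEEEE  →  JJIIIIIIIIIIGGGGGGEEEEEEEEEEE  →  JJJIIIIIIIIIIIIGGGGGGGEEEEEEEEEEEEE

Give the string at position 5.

The n-th term is n-2 J's then 2n+2 I's then n+2 G's then 2n+3 E's, where the shown terms are n = 3, 4, 5.
At n = 7 the blocks have lengths 5, 16, 9, 17.

JJJJJIIIIIIIIIIIIIIIIGGGGGGGGGEEEEEEEEEEEEEEEEE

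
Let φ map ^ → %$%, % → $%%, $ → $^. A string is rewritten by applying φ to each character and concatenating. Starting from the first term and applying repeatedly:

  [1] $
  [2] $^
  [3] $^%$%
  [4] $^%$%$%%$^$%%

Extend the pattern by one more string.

Replace each of the 13 characters of $^%$%$%%$^$%% in place — $^ %$% $%% $^ $%% $^ $%% $%% $^ %$% $^ $%% $%% — and concatenate.

$^%$%$%%$^$%%$^$%%$%%$^%$%$^$%%$%%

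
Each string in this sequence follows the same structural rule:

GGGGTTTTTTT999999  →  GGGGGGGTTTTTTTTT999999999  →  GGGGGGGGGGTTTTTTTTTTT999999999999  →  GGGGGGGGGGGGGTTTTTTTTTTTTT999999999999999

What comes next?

GGGGGGGGGGGGGGGGTTTTTTTTTTTTTTT999999999999999999

The n-th term is 3n-2 G's then 2n+3 T's then 3n 9's, where the shown terms are n = 2, 3, 4, 5.
For the next term, n = 6, so the run lengths are 16, 15, 18.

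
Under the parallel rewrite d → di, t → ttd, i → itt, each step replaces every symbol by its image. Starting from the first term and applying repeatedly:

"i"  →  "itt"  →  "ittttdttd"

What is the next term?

ittttdttdttdttddittdttddi

Rewriting each symbol of ittttdttd: i→itt, t→ttd, t→ttd, t→ttd, t→ttd, d→di, t→ttd, t→ttd, d→di, which concatenates to itt ttd ttd ttd ttd di ttd ttd di.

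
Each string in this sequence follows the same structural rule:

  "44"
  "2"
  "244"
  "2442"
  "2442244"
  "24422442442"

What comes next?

244224424422442244

From term 3 onward, concatenate the last term with the second-to-last: 2·44 = 244, 244·2 = 2442, …
So term 7 is 24422442442·2442244.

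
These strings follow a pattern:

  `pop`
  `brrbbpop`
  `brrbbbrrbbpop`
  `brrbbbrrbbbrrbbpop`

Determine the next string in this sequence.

brrbbbrrbbbrrbbbrrbbpop

Each term is the previous one with brrbb prepended.
One more step from brrbbbrrbbbrrbbpop gives the answer.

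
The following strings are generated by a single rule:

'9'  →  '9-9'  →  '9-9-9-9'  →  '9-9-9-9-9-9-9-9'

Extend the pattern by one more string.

9-9-9-9-9-9-9-9-9-9-9-9-9-9-9-9

Every step duplicates the string with '-' between the halves.
So the next term is two copies of 9-9-9-9-9-9-9-9 with '-' between the halves.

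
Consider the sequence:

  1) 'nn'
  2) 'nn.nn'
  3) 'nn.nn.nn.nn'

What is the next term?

nn.nn.nn.nn.nn.nn.nn.nn

Every step duplicates the string with '.' between the halves.
So the next term is two copies of nn.nn.nn.nn with '.' between the halves.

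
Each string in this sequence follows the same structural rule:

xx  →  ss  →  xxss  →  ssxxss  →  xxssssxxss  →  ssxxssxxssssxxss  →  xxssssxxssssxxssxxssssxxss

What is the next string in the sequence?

ssxxssxxssssxxssxxssssxxssssxxssxxssssxxss

Each term (from the third on) is the two preceding terms concatenated in order: term 3 = xx·ss = xxss.
So term 8 is ssxxssxxssssxxss·xxssssxxssssxxssxxssssxxss.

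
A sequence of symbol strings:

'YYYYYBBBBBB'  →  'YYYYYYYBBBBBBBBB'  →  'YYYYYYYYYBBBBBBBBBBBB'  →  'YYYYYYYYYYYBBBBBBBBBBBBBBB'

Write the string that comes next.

Reading off run lengths: Y runs 5, 7, 9, 11; B runs 6, 9, 12, 15 — each is linear in n, where the shown terms are n = 2, 3, 4, 5.
For the next term, n = 6, so the run lengths are 13, 18.

YYYYYYYYYYYYYBBBBBBBBBBBBBBBBBB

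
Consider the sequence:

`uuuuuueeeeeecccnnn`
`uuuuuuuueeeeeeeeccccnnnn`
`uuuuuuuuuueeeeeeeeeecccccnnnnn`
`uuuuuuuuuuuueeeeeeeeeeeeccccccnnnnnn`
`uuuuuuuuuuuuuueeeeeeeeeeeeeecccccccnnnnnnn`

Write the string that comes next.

uuuuuuuuuuuuuuuueeeeeeeeeeeeeeeeccccccccnnnnnnnn

Term n consists of 2n+2 u's, followed by 2n+2 e's, followed by n+1 c's, followed by n+1 n's, where the shown terms are n = 2, 3, 4, 5, 6.
Setting n = 7 gives 16, 16, 8, 8 characters in each block.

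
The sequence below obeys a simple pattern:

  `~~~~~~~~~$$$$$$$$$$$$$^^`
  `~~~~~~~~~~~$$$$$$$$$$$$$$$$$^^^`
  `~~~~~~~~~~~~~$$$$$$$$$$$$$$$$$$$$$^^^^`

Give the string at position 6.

Reading off run lengths: ~ runs 9, 11, 13; $ runs 13, 17, 21; ^ runs 2, 3, 4 — each is linear in n, where the shown terms are n = 3, 4, 5.
For term 6, n = 8, so the run lengths are 19, 33, 7.

~~~~~~~~~~~~~~~~~~~$$$$$$$$$$$$$$$$$$$$$$$$$$$$$$$$$^^^^^^^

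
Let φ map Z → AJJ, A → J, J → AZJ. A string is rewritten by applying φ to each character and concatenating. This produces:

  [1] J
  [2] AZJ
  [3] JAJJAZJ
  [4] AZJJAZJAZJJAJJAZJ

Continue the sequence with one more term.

Applying the rule to each of the 17 symbols of AZJJAZJAZJJAJJAZJ gives the pieces J AJJ AZJ AZJ J AJJ AZJ J AJJ AZJ AZJ J AZJ AZJ J AJJ AZJ, which concatenate to the answer.

JAJJAZJAZJJAJJAZJJAJJAZJAZJJAZJAZJJAJJAZJ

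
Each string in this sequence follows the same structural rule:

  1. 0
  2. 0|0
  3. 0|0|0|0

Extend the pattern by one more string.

s(k+1) = s(k)·|·s(k) — each term doubles the last with '|' between the halves.
One more doubling of 0|0|0|0 gives the answer.

0|0|0|0|0|0|0|0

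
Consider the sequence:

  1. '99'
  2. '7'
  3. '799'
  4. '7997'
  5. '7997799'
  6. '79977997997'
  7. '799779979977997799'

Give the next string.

79977997997799779979977997997

From term 3 onward, concatenate the last term with the second-to-last: 7·99 = 799, 799·7 = 7997, …
Continuing: 799779979977997799 · 79977997997 gives term 8.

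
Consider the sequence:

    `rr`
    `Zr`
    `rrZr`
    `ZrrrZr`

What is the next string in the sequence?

Each term (from the third on) is the two preceding terms concatenated in order: term 3 = rr·Zr = rrZr.
Continuing: rrZr · ZrrrZr gives term 5.

rrZrZrrrZr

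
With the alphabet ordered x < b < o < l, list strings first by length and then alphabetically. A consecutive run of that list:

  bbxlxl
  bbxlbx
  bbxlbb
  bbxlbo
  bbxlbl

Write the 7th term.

bbxlob

Stepping forward 2 times from bbxlbl: bbxlbl → bbxlox, then the target.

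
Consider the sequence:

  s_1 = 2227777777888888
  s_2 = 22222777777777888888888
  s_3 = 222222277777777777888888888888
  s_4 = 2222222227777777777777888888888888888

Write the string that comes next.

22222222222777777777777777888888888888888888

The n-th term is 2n-1 2's then 2n+3 7's then 3n 8's, where the shown terms are n = 2, 3, 4, 5.
At n = 6 the blocks have lengths 11, 15, 18.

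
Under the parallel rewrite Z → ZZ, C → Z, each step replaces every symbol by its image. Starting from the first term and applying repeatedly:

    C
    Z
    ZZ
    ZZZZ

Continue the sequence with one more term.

Expanding ZZZZ: Z→ZZ, Z→ZZ, Z→ZZ, Z→ZZ. Concatenated: ZZ ZZ ZZ ZZ.

ZZZZZZZZ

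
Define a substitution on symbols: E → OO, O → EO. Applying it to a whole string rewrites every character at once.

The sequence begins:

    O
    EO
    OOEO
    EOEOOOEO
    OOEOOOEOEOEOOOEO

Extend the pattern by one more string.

Rewriting the 16 symbols of OOEOOOEOEOEOOOEO one by one yields EO EO OO EO EO EO OO EO OO EO OO EO EO EO OO EO; concatenated:

EOEOOOEOEOEOOOEOOOEOOOEOEOEOOOEO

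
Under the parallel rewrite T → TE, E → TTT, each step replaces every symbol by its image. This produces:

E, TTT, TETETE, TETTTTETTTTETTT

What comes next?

φ(TETTTTETTTTETTT) expands symbol-by-symbol to TE TTT TE TE TE TE TTT TE TE TE TE TTT TE TE TE; joining the 15 pieces gives the next term.

TETTTTETETETETTTTETETETETTTTETETE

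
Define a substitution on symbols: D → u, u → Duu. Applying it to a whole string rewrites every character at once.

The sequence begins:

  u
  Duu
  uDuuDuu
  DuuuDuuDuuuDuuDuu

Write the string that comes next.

uDuuDuuDuuuDuuDuuuDuuDuuDuuuDuuDuuuDuuDuu

φ(DuuuDuuDuuuDuuDuu) expands symbol-by-symbol to u Duu Duu Duu u Duu Duu u Duu Duu Duu u Duu Duu u Duu Duu; joining the 17 pieces gives the next term.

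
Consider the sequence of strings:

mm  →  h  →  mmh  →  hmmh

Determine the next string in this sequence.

This is a Fibonacci-style word recurrence s(k) = s(k−2)·s(k−1): e.g. mm·h = mmh.
So term 5 is mmh·hmmh.

mmhhmmh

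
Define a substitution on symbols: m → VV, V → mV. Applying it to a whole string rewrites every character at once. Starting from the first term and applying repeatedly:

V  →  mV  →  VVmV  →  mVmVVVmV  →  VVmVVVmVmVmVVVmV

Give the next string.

Rewriting the 16 symbols of VVmVVVmVmVmVVVmV one by one yields mV mV VV mV mV mV VV mV VV mV VV mV mV mV VV mV; concatenated:

mVmVVVmVmVmVVVmVVVmVVVmVmVmVVVmV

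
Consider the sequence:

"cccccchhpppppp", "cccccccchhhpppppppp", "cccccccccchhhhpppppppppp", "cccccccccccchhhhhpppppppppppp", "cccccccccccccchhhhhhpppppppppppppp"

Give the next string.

Term n consists of 2n c's, followed by n-1 h's, followed by 2n p's, where the shown terms are n = 3, 4, 5, 6, 7.
For the next term, n = 8, so the run lengths are 16, 7, 16.

cccccccccccccccchhhhhhhpppppppppppppppp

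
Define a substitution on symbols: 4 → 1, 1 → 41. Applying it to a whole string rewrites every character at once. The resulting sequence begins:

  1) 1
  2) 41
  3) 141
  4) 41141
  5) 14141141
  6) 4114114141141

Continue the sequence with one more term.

141411414114114141141

φ(4114114141141) expands symbol-by-symbol to 1 41 41 1 41 41 1 41 1 41 41 1 41; joining the 13 pieces gives the next term.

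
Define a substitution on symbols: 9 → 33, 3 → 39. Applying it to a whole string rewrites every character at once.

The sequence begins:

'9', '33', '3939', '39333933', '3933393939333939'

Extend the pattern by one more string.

Rewriting the 16 symbols of 3933393939333939 one by one yields 39 33 39 39 39 33 39 33 39 33 39 39 39 33 39 33; concatenated:

39333939393339333933393939333933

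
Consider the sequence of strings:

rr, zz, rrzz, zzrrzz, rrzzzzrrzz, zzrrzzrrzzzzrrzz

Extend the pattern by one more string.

rrzzzzrrzzzzrrzzrrzzzzrrzz

Each term (from the third on) is the two preceding terms concatenated in order: term 3 = rr·zz = rrzz.
The next term joins rrzzzzrrzz and zzrrzzrrzzzzrrzz.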